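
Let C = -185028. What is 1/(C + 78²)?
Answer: -1/178944 ≈ -5.5883e-6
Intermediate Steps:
1/(C + 78²) = 1/(-185028 + 78²) = 1/(-185028 + 6084) = 1/(-178944) = -1/178944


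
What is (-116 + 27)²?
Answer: 7921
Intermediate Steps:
(-116 + 27)² = (-89)² = 7921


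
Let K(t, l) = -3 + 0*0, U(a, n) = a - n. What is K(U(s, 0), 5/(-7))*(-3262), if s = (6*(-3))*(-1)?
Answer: 9786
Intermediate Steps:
s = 18 (s = -18*(-1) = 18)
K(t, l) = -3 (K(t, l) = -3 + 0 = -3)
K(U(s, 0), 5/(-7))*(-3262) = -3*(-3262) = 9786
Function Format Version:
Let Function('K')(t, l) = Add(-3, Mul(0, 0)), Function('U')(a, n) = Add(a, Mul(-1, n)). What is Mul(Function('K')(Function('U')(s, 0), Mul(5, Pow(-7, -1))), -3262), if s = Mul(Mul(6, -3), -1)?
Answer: 9786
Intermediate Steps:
s = 18 (s = Mul(-18, -1) = 18)
Function('K')(t, l) = -3 (Function('K')(t, l) = Add(-3, 0) = -3)
Mul(Function('K')(Function('U')(s, 0), Mul(5, Pow(-7, -1))), -3262) = Mul(-3, -3262) = 9786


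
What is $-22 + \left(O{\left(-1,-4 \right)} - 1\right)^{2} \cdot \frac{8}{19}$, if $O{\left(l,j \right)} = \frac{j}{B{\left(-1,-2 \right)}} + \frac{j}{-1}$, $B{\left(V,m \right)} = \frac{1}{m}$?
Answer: $\frac{550}{19} \approx 28.947$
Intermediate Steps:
$O{\left(l,j \right)} = - 3 j$ ($O{\left(l,j \right)} = \frac{j}{\frac{1}{-2}} + \frac{j}{-1} = \frac{j}{- \frac{1}{2}} + j \left(-1\right) = j \left(-2\right) - j = - 2 j - j = - 3 j$)
$-22 + \left(O{\left(-1,-4 \right)} - 1\right)^{2} \cdot \frac{8}{19} = -22 + \left(\left(-3\right) \left(-4\right) - 1\right)^{2} \cdot \frac{8}{19} = -22 + \left(12 - 1\right)^{2} \cdot 8 \cdot \frac{1}{19} = -22 + 11^{2} \cdot \frac{8}{19} = -22 + 121 \cdot \frac{8}{19} = -22 + \frac{968}{19} = \frac{550}{19}$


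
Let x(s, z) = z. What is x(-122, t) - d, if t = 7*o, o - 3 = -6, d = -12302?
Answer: 12281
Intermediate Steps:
o = -3 (o = 3 - 6 = -3)
t = -21 (t = 7*(-3) = -21)
x(-122, t) - d = -21 - 1*(-12302) = -21 + 12302 = 12281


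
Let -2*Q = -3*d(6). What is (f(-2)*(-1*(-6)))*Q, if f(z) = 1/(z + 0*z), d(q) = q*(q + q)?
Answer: -324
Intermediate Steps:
d(q) = 2*q**2 (d(q) = q*(2*q) = 2*q**2)
Q = 108 (Q = -(-3)*2*6**2/2 = -(-3)*2*36/2 = -(-3)*72/2 = -1/2*(-216) = 108)
f(z) = 1/z (f(z) = 1/(z + 0) = 1/z)
(f(-2)*(-1*(-6)))*Q = ((-1*(-6))/(-2))*108 = -1/2*6*108 = -3*108 = -324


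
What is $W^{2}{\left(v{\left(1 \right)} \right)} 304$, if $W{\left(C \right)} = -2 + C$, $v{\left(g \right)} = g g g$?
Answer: $304$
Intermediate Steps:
$v{\left(g \right)} = g^{3}$ ($v{\left(g \right)} = g^{2} g = g^{3}$)
$W^{2}{\left(v{\left(1 \right)} \right)} 304 = \left(-2 + 1^{3}\right)^{2} \cdot 304 = \left(-2 + 1\right)^{2} \cdot 304 = \left(-1\right)^{2} \cdot 304 = 1 \cdot 304 = 304$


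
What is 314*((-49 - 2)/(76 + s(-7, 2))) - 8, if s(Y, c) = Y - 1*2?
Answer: -16550/67 ≈ -247.01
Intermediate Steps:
s(Y, c) = -2 + Y (s(Y, c) = Y - 2 = -2 + Y)
314*((-49 - 2)/(76 + s(-7, 2))) - 8 = 314*((-49 - 2)/(76 + (-2 - 7))) - 8 = 314*(-51/(76 - 9)) - 8 = 314*(-51/67) - 8 = -16014/67 - 8 = -16550/67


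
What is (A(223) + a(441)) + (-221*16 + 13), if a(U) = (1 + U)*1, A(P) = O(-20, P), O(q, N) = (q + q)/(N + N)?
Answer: -687083/223 ≈ -3081.1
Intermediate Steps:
O(q, N) = q/N (O(q, N) = (2*q)/((2*N)) = (2*q)*(1/(2*N)) = q/N)
A(P) = -20/P
a(U) = 1 + U
(A(223) + a(441)) + (-221*16 + 13) = (-20/223 + (1 + 441)) + (-221*16 + 13) = (-20*1/223 + 442) + (-3536 + 13) = (-20/223 + 442) - 3523 = 98546/223 - 3523 = -687083/223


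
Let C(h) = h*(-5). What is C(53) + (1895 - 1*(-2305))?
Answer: 3935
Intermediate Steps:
C(h) = -5*h
C(53) + (1895 - 1*(-2305)) = -5*53 + (1895 - 1*(-2305)) = -265 + (1895 + 2305) = -265 + 4200 = 3935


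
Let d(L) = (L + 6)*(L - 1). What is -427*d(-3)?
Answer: 5124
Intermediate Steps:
d(L) = (-1 + L)*(6 + L) (d(L) = (6 + L)*(-1 + L) = (-1 + L)*(6 + L))
-427*d(-3) = -427*(-6 + (-3)² + 5*(-3)) = -427*(-6 + 9 - 15) = -427*(-12) = 5124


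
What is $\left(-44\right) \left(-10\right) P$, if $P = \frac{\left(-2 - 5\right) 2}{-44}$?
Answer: $140$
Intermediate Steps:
$P = \frac{7}{22}$ ($P = \left(-7\right) 2 \left(- \frac{1}{44}\right) = \left(-14\right) \left(- \frac{1}{44}\right) = \frac{7}{22} \approx 0.31818$)
$\left(-44\right) \left(-10\right) P = \left(-44\right) \left(-10\right) \frac{7}{22} = 440 \cdot \frac{7}{22} = 140$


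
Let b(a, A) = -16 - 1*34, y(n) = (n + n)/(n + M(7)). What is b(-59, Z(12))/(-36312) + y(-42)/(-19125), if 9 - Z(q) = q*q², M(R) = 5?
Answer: 35219/27990500 ≈ 0.0012582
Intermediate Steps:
Z(q) = 9 - q³ (Z(q) = 9 - q*q² = 9 - q³)
y(n) = 2*n/(5 + n) (y(n) = (n + n)/(n + 5) = (2*n)/(5 + n) = 2*n/(5 + n))
b(a, A) = -50 (b(a, A) = -16 - 34 = -50)
b(-59, Z(12))/(-36312) + y(-42)/(-19125) = -50/(-36312) + (2*(-42)/(5 - 42))/(-19125) = -50*(-1/36312) + (2*(-42)/(-37))*(-1/19125) = 25/18156 + (2*(-42)*(-1/37))*(-1/19125) = 25/18156 + (84/37)*(-1/19125) = 25/18156 - 28/235875 = 35219/27990500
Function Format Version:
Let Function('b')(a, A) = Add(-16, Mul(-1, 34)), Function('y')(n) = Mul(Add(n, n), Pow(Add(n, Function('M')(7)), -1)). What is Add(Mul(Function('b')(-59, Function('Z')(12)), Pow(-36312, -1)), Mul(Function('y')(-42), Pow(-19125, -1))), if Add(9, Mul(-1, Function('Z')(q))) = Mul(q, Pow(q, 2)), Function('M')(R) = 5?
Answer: Rational(35219, 27990500) ≈ 0.0012582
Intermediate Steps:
Function('Z')(q) = Add(9, Mul(-1, Pow(q, 3))) (Function('Z')(q) = Add(9, Mul(-1, Mul(q, Pow(q, 2)))) = Add(9, Mul(-1, Pow(q, 3))))
Function('y')(n) = Mul(2, n, Pow(Add(5, n), -1)) (Function('y')(n) = Mul(Add(n, n), Pow(Add(n, 5), -1)) = Mul(Mul(2, n), Pow(Add(5, n), -1)) = Mul(2, n, Pow(Add(5, n), -1)))
Function('b')(a, A) = -50 (Function('b')(a, A) = Add(-16, -34) = -50)
Add(Mul(Function('b')(-59, Function('Z')(12)), Pow(-36312, -1)), Mul(Function('y')(-42), Pow(-19125, -1))) = Add(Mul(-50, Pow(-36312, -1)), Mul(Mul(2, -42, Pow(Add(5, -42), -1)), Pow(-19125, -1))) = Add(Mul(-50, Rational(-1, 36312)), Mul(Mul(2, -42, Pow(-37, -1)), Rational(-1, 19125))) = Add(Rational(25, 18156), Mul(Mul(2, -42, Rational(-1, 37)), Rational(-1, 19125))) = Add(Rational(25, 18156), Mul(Rational(84, 37), Rational(-1, 19125))) = Add(Rational(25, 18156), Rational(-28, 235875)) = Rational(35219, 27990500)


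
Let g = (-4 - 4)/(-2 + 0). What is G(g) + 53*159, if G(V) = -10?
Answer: 8417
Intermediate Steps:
g = 4 (g = -8/(-2) = -8*(-1/2) = 4)
G(g) + 53*159 = -10 + 53*159 = -10 + 8427 = 8417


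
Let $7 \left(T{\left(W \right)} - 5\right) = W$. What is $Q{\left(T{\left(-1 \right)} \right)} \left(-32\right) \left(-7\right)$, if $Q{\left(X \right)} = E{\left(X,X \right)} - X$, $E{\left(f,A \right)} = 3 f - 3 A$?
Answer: $-1088$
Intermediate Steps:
$E{\left(f,A \right)} = - 3 A + 3 f$
$T{\left(W \right)} = 5 + \frac{W}{7}$
$Q{\left(X \right)} = - X$ ($Q{\left(X \right)} = \left(- 3 X + 3 X\right) - X = 0 - X = - X$)
$Q{\left(T{\left(-1 \right)} \right)} \left(-32\right) \left(-7\right) = - (5 + \frac{1}{7} \left(-1\right)) \left(-32\right) \left(-7\right) = - (5 - \frac{1}{7}) \left(-32\right) \left(-7\right) = \left(-1\right) \frac{34}{7} \left(-32\right) \left(-7\right) = \left(- \frac{34}{7}\right) \left(-32\right) \left(-7\right) = \frac{1088}{7} \left(-7\right) = -1088$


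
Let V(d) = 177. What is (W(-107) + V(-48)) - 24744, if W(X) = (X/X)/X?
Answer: -2628670/107 ≈ -24567.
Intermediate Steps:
W(X) = 1/X
(W(-107) + V(-48)) - 24744 = (1/(-107) + 177) - 24744 = (-1/107 + 177) - 24744 = 18938/107 - 24744 = -2628670/107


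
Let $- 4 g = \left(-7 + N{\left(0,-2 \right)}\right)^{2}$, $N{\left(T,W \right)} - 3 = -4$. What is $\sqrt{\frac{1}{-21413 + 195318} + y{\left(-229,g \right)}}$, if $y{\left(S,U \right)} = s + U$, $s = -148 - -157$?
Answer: $\frac{i \sqrt{211700469270}}{173905} \approx 2.6458 i$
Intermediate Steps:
$s = 9$ ($s = -148 + 157 = 9$)
$N{\left(T,W \right)} = -1$ ($N{\left(T,W \right)} = 3 - 4 = -1$)
$g = -16$ ($g = - \frac{\left(-7 - 1\right)^{2}}{4} = - \frac{\left(-8\right)^{2}}{4} = \left(- \frac{1}{4}\right) 64 = -16$)
$y{\left(S,U \right)} = 9 + U$
$\sqrt{\frac{1}{-21413 + 195318} + y{\left(-229,g \right)}} = \sqrt{\frac{1}{-21413 + 195318} + \left(9 - 16\right)} = \sqrt{\frac{1}{173905} - 7} = \sqrt{- \frac{1217334}{173905}} = \frac{i \sqrt{211700469270}}{173905}$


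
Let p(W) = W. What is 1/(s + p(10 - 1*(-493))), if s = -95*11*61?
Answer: -1/63242 ≈ -1.5812e-5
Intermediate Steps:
s = -63745 (s = -1045*61 = -63745)
1/(s + p(10 - 1*(-493))) = 1/(-63745 + (10 - 1*(-493))) = 1/(-63745 + (10 + 493)) = 1/(-63745 + 503) = 1/(-63242) = -1/63242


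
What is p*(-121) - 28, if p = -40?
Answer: 4812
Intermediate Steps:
p*(-121) - 28 = -40*(-121) - 28 = 4840 - 28 = 4812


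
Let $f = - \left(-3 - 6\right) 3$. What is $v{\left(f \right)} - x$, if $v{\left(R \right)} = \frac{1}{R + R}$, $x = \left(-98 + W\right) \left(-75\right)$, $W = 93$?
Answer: $- \frac{20249}{54} \approx -374.98$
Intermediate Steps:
$f = 27$ ($f = - \left(-9\right) 3 = \left(-1\right) \left(-27\right) = 27$)
$x = 375$ ($x = \left(-98 + 93\right) \left(-75\right) = \left(-5\right) \left(-75\right) = 375$)
$v{\left(R \right)} = \frac{1}{2 R}$
$v{\left(f \right)} - x = \frac{1}{2 \cdot 27} - 375 = \frac{1}{2} \cdot \frac{1}{27} - 375 = \frac{1}{54} - 375 = - \frac{20249}{54}$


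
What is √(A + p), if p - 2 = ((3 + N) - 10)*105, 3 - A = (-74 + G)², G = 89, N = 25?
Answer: √1670 ≈ 40.866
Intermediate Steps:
A = -222 (A = 3 - (-74 + 89)² = 3 - 1*15² = 3 - 1*225 = 3 - 225 = -222)
p = 1892 (p = 2 + ((3 + 25) - 10)*105 = 2 + (28 - 10)*105 = 2 + 18*105 = 2 + 1890 = 1892)
√(A + p) = √(-222 + 1892) = √1670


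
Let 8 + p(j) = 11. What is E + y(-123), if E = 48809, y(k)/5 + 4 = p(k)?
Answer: 48804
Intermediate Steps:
p(j) = 3 (p(j) = -8 + 11 = 3)
y(k) = -5 (y(k) = -20 + 5*3 = -20 + 15 = -5)
E + y(-123) = 48809 - 5 = 48804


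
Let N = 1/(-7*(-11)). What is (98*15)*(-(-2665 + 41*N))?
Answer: 43084440/11 ≈ 3.9168e+6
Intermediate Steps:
N = 1/77 ≈ 0.012987
(98*15)*(-(-2665 + 41*N)) = (98*15)*(-41/(1/(1/77 - 65))) = 1470*(-41/(1/(-5004/77))) = 1470*(-41/(-77/5004)) = 1470*(-41*(-5004/77)) = 1470*(205164/77) = 43084440/11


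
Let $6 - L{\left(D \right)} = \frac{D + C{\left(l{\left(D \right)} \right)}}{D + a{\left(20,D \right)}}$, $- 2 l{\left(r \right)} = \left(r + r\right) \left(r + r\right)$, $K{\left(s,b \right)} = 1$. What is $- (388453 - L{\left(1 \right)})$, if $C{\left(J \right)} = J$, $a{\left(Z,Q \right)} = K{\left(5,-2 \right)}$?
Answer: $- \frac{776893}{2} \approx -3.8845 \cdot 10^{5}$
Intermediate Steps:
$a{\left(Z,Q \right)} = 1$
$l{\left(r \right)} = - 2 r^{2}$ ($l{\left(r \right)} = - \frac{\left(r + r\right) \left(r + r\right)}{2} = - \frac{2 r 2 r}{2} = - \frac{4 r^{2}}{2} = - 2 r^{2}$)
$L{\left(D \right)} = 6 - \frac{D - 2 D^{2}}{1 + D}$ ($L{\left(D \right)} = 6 - \frac{D - 2 D^{2}}{D + 1} = 6 - \frac{D - 2 D^{2}}{1 + D}$)
$- (388453 - L{\left(1 \right)}) = - (388453 - \frac{6 + 2 \cdot 1^{2} + 5 \cdot 1}{1 + 1}) = - (388453 - \frac{6 + 2 \cdot 1 + 5}{2}) = - (388453 - \frac{6 + 2 + 5}{2}) = - (388453 - \frac{1}{2} \cdot 13) = - (388453 - \frac{13}{2}) = \left(-1\right) \frac{776893}{2} = - \frac{776893}{2}$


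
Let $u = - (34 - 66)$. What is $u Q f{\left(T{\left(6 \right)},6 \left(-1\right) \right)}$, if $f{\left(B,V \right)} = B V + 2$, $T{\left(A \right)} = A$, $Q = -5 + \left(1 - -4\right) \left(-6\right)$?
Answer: $38080$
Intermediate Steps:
$u = 32$ ($u = \left(-1\right) \left(-32\right) = 32$)
$Q = -35$ ($Q = -5 + \left(1 + 4\right) \left(-6\right) = -5 + 5 \left(-6\right) = -5 - 30 = -35$)
$f{\left(B,V \right)} = 2 + B V$
$u Q f{\left(T{\left(6 \right)},6 \left(-1\right) \right)} = 32 \left(-35\right) \left(2 + 6 \cdot 6 \left(-1\right)\right) = - 1120 \left(2 + 6 \left(-6\right)\right) = - 1120 \left(2 - 36\right) = \left(-1120\right) \left(-34\right) = 38080$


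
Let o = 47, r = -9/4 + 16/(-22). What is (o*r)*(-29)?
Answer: 178553/44 ≈ 4058.0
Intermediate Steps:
r = -131/44 (r = -9*¼ + 16*(-1/22) = -9/4 - 8/11 = -131/44 ≈ -2.9773)
(o*r)*(-29) = (47*(-131/44))*(-29) = -6157/44*(-29) = 178553/44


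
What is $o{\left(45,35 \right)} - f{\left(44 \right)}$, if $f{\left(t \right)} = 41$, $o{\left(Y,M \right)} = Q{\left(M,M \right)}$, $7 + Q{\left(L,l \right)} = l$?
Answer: $-13$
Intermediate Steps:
$Q{\left(L,l \right)} = -7 + l$
$o{\left(Y,M \right)} = -7 + M$
$o{\left(45,35 \right)} - f{\left(44 \right)} = \left(-7 + 35\right) - 41 = 28 - 41 = -13$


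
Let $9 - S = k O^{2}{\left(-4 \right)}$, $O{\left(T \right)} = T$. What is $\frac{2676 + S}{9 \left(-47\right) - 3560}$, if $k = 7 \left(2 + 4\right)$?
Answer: $- \frac{2013}{3983} \approx -0.5054$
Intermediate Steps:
$k = 42$ ($k = 7 \cdot 6 = 42$)
$S = -663$ ($S = 9 - 42 \left(-4\right)^{2} = 9 - 42 \cdot 16 = 9 - 672 = -663$)
$\frac{2676 + S}{9 \left(-47\right) - 3560} = \frac{2676 - 663}{9 \left(-47\right) - 3560} = \frac{2013}{-423 - 3560} = \frac{2013}{-3983} = 2013 \left(- \frac{1}{3983}\right) = - \frac{2013}{3983}$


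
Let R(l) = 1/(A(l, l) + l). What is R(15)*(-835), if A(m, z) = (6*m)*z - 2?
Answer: -835/1363 ≈ -0.61262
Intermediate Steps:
A(m, z) = -2 + 6*m*z (A(m, z) = 6*m*z - 2 = -2 + 6*m*z)
R(l) = 1/(-2 + l + 6*l**2) (R(l) = 1/((-2 + 6*l*l) + l) = 1/((-2 + 6*l**2) + l) = 1/(-2 + l + 6*l**2))
R(15)*(-835) = -835/(-2 + 15 + 6*15**2) = -835/(-2 + 15 + 6*225) = -835/(-2 + 15 + 1350) = -835/1363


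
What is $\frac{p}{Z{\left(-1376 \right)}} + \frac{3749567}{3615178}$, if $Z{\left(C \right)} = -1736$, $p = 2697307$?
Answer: $- \frac{696052548381}{448282072} \approx -1552.7$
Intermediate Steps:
$\frac{p}{Z{\left(-1376 \right)}} + \frac{3749567}{3615178} = \frac{2697307}{-1736} + \frac{3749567}{3615178} = 2697307 \left(- \frac{1}{1736}\right) + 3749567 \cdot \frac{1}{3615178} = - \frac{2697307}{1736} + \frac{3749567}{3615178} = - \frac{696052548381}{448282072}$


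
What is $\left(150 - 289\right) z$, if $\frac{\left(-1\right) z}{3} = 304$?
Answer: $126768$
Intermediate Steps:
$z = -912$ ($z = \left(-3\right) 304 = -912$)
$\left(150 - 289\right) z = \left(150 - 289\right) \left(-912\right) = \left(-139\right) \left(-912\right) = 126768$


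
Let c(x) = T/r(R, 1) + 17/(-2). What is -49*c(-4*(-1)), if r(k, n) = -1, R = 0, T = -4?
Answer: 441/2 ≈ 220.50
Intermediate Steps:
c(x) = -9/2 (c(x) = -4/(-1) + 17/(-2) = -4*(-1) + 17*(-1/2) = 4 - 17/2 = -9/2)
-49*c(-4*(-1)) = -49*(-9/2) = 441/2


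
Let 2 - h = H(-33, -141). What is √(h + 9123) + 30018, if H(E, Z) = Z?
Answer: 30018 + √9266 ≈ 30114.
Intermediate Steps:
h = 143 (h = 2 - 1*(-141) = 2 + 141 = 143)
√(h + 9123) + 30018 = √(143 + 9123) + 30018 = √9266 + 30018 = 30018 + √9266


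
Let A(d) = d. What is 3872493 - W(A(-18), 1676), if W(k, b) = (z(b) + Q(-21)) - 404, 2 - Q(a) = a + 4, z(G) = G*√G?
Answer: 3872878 - 3352*√419 ≈ 3.8043e+6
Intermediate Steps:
z(G) = G^(3/2)
Q(a) = -2 - a (Q(a) = 2 - (a + 4) = 2 - (4 + a) = 2 + (-4 - a) = -2 - a)
W(k, b) = -385 + b^(3/2) (W(k, b) = (b^(3/2) + (-2 - 1*(-21))) - 404 = (b^(3/2) + (-2 + 21)) - 404 = (b^(3/2) + 19) - 404 = (19 + b^(3/2)) - 404 = -385 + b^(3/2))
3872493 - W(A(-18), 1676) = 3872493 - (-385 + 1676^(3/2)) = 3872493 - (-385 + 3352*√419) = 3872493 + (385 - 3352*√419) = 3872878 - 3352*√419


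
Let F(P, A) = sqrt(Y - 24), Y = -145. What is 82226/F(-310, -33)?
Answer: -82226*I/13 ≈ -6325.1*I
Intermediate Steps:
F(P, A) = 13*I (F(P, A) = sqrt(-145 - 24) = sqrt(-169) = 13*I)
82226/F(-310, -33) = 82226/((13*I)) = 82226*(-I/13) = -82226*I/13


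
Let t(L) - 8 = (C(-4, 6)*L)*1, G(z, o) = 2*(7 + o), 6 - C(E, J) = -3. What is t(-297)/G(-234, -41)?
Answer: 2665/68 ≈ 39.191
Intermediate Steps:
C(E, J) = 9 (C(E, J) = 6 - 1*(-3) = 6 + 3 = 9)
G(z, o) = 14 + 2*o
t(L) = 8 + 9*L (t(L) = 8 + (9*L)*1 = 8 + 9*L)
t(-297)/G(-234, -41) = (8 + 9*(-297))/(14 + 2*(-41)) = (8 - 2673)/(14 - 82) = -2665/(-68) = -2665*(-1/68) = 2665/68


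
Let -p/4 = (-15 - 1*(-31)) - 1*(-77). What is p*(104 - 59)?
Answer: -16740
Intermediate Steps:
p = -372 (p = -4*((-15 - 1*(-31)) - 1*(-77)) = -4*((-15 + 31) + 77) = -4*(16 + 77) = -4*93 = -372)
p*(104 - 59) = -372*(104 - 59) = -372*45 = -16740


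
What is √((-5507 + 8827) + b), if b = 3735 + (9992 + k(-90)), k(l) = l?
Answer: √16957 ≈ 130.22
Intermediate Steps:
b = 13637 (b = 3735 + (9992 - 90) = 3735 + 9902 = 13637)
√((-5507 + 8827) + b) = √((-5507 + 8827) + 13637) = √(3320 + 13637) = √16957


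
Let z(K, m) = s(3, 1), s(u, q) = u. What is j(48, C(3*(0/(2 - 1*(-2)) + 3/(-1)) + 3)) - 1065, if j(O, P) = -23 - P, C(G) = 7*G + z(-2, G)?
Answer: -1049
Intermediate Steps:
z(K, m) = 3
C(G) = 3 + 7*G (C(G) = 7*G + 3 = 3 + 7*G)
j(48, C(3*(0/(2 - 1*(-2)) + 3/(-1)) + 3)) - 1065 = (-23 - (3 + 7*(3*(0/(2 - 1*(-2)) + 3/(-1)) + 3))) - 1065 = (-23 - (3 + 7*(3*(0/(2 + 2) + 3*(-1)) + 3))) - 1065 = (-23 - (3 + 7*(3*(0/4 - 3) + 3))) - 1065 = (-23 - (3 + 7*(3*(0*(¼) - 3) + 3))) - 1065 = (-23 - (3 + 7*(3*(0 - 3) + 3))) - 1065 = (-23 - (3 + 7*(3*(-3) + 3))) - 1065 = (-23 - (3 + 7*(-9 + 3))) - 1065 = (-23 - (3 + 7*(-6))) - 1065 = (-23 - (3 - 42)) - 1065 = (-23 - 1*(-39)) - 1065 = (-23 + 39) - 1065 = 16 - 1065 = -1049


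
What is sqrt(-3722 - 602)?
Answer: 2*I*sqrt(1081) ≈ 65.757*I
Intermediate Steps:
sqrt(-3722 - 602) = sqrt(-4324) = 2*I*sqrt(1081)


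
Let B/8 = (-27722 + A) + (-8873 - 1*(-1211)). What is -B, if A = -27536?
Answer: 503360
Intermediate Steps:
B = -503360 (B = 8*((-27722 - 27536) + (-8873 - 1*(-1211))) = 8*(-55258 + (-8873 + 1211)) = 8*(-55258 - 7662) = 8*(-62920) = -503360)
-B = -1*(-503360) = 503360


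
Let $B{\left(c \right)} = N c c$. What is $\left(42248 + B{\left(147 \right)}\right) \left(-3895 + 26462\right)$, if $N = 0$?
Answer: $953410616$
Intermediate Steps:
$B{\left(c \right)} = 0$ ($B{\left(c \right)} = 0 c c = 0 c^{2} = 0$)
$\left(42248 + B{\left(147 \right)}\right) \left(-3895 + 26462\right) = \left(42248 + 0\right) \left(-3895 + 26462\right) = 42248 \cdot 22567 = 953410616$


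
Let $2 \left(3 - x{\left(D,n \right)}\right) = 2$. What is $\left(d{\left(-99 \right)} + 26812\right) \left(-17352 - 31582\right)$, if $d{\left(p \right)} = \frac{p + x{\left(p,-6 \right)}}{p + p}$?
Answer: $- \frac{129892195691}{99} \approx -1.312 \cdot 10^{9}$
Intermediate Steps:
$x{\left(D,n \right)} = 2$ ($x{\left(D,n \right)} = 3 - 1 = 2$)
$d{\left(p \right)} = \frac{2 + p}{2 p}$ ($d{\left(p \right)} = \frac{p + 2}{p + p} = \frac{2 + p}{2 p}$)
$\left(d{\left(-99 \right)} + 26812\right) \left(-17352 - 31582\right) = \left(\frac{2 - 99}{2 \left(-99\right)} + 26812\right) \left(-17352 - 31582\right) = \left(\frac{1}{2} \left(- \frac{1}{99}\right) \left(-97\right) + 26812\right) \left(-48934\right) = \left(\frac{97}{198} + 26812\right) \left(-48934\right) = \frac{5308873}{198} \left(-48934\right) = - \frac{129892195691}{99}$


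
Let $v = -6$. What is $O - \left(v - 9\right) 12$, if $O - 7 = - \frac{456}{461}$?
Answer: $\frac{85751}{461} \approx 186.01$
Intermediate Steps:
$O = \frac{2771}{461}$ ($O = 7 - \frac{456}{461} = \frac{2771}{461} \approx 6.0108$)
$O - \left(v - 9\right) 12 = \frac{2771}{461} - \left(-6 - 9\right) 12 = \frac{2771}{461} - \left(-15\right) 12 = \frac{2771}{461} - -180 = \frac{2771}{461} + 180 = \frac{85751}{461}$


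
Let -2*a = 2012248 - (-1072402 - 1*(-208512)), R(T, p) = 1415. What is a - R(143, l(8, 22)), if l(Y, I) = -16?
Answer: -1439484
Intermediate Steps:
a = -1438069 (a = -(2012248 - (-1072402 - 1*(-208512)))/2 = -(2012248 - (-1072402 + 208512))/2 = -(2012248 - 1*(-863890))/2 = -(2012248 + 863890)/2 = -1/2*2876138 = -1438069)
a - R(143, l(8, 22)) = -1438069 - 1*1415 = -1438069 - 1415 = -1439484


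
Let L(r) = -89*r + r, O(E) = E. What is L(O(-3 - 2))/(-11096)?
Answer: -55/1387 ≈ -0.039654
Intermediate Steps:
L(r) = -88*r
L(O(-3 - 2))/(-11096) = -88*(-3 - 2)/(-11096) = -88*(-5)*(-1/11096) = 440*(-1/11096) = -55/1387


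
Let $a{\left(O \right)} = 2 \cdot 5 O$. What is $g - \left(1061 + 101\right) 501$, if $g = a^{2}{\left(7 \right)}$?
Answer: $-577262$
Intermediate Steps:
$a{\left(O \right)} = 10 O$
$g = 4900$ ($g = \left(10 \cdot 7\right)^{2} = 70^{2} = 4900$)
$g - \left(1061 + 101\right) 501 = 4900 - \left(1061 + 101\right) 501 = 4900 - 1162 \cdot 501 = 4900 - 582162 = -577262$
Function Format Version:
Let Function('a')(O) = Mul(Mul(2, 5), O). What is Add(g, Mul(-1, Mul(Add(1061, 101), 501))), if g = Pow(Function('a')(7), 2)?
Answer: -577262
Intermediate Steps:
Function('a')(O) = Mul(10, O)
g = 4900 (g = Pow(Mul(10, 7), 2) = Pow(70, 2) = 4900)
Add(g, Mul(-1, Mul(Add(1061, 101), 501))) = Add(4900, Mul(-1, Mul(Add(1061, 101), 501))) = Add(4900, Mul(-1, Mul(1162, 501))) = Add(4900, Mul(-1, 582162)) = Add(4900, -582162) = -577262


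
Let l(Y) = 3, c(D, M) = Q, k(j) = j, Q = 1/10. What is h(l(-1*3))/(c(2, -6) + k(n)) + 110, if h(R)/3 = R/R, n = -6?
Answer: 6460/59 ≈ 109.49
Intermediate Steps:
Q = ⅒ ≈ 0.10000
c(D, M) = ⅒
h(R) = 3 (h(R) = 3*(R/R) = 3*1 = 3)
h(l(-1*3))/(c(2, -6) + k(n)) + 110 = 3/(⅒ - 6) + 110 = 3/(-59/10) + 110 = 3*(-10/59) + 110 = -30/59 + 110 = 6460/59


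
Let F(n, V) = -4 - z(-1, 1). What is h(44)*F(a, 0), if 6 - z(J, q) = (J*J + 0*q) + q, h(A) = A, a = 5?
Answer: -352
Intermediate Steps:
z(J, q) = 6 - q - J² (z(J, q) = 6 - ((J*J + 0*q) + q) = 6 - ((J² + 0) + q) = 6 - (J² + q) = 6 - (q + J²) = 6 + (-q - J²) = 6 - q - J²)
F(n, V) = -8 (F(n, V) = -4 - (6 - 1*1 - 1*(-1)²) = -4 - (6 - 1 - 1*1) = -4 - (6 - 1 - 1) = -4 - 1*4 = -4 - 4 = -8)
h(44)*F(a, 0) = 44*(-8) = -352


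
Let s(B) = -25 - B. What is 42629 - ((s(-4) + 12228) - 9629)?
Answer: 40051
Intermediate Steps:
42629 - ((s(-4) + 12228) - 9629) = 42629 - (((-25 - 1*(-4)) + 12228) - 9629) = 42629 - (((-25 + 4) + 12228) - 9629) = 42629 - ((-21 + 12228) - 9629) = 42629 - (12207 - 9629) = 42629 - 1*2578 = 42629 - 2578 = 40051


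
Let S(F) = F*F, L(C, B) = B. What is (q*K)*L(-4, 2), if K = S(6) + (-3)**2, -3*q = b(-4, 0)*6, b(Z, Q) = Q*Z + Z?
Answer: 720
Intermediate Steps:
S(F) = F**2
b(Z, Q) = Z + Q*Z
q = 8 (q = -(-4*(1 + 0))*6/3 = -(-4*1)*6/3 = -(-4)*6/3 = -1/3*(-24) = 8)
K = 45 (K = 6**2 + (-3)**2 = 36 + 9 = 45)
(q*K)*L(-4, 2) = (8*45)*2 = 360*2 = 720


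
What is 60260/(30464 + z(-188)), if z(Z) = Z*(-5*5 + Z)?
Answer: 15065/17627 ≈ 0.85465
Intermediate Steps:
z(Z) = Z*(-25 + Z)
60260/(30464 + z(-188)) = 60260/(30464 - 188*(-25 - 188)) = 60260/(30464 - 188*(-213)) = 60260/(30464 + 40044) = 60260/70508 = 60260*(1/70508) = 15065/17627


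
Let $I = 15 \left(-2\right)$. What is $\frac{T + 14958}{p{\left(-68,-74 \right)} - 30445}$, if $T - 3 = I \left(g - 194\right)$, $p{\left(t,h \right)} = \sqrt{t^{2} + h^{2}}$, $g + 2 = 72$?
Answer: $- \frac{113748609}{185377585} - \frac{37362 \sqrt{101}}{185377585} \approx -0.61563$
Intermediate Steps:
$g = 70$ ($g = -2 + 72 = 70$)
$I = -30$
$p{\left(t,h \right)} = \sqrt{h^{2} + t^{2}}$
$T = 3723$ ($T = 3 - 30 \left(70 - 194\right) = 3 - -3720 = 3 + 3720 = 3723$)
$\frac{T + 14958}{p{\left(-68,-74 \right)} - 30445} = \frac{3723 + 14958}{\sqrt{\left(-74\right)^{2} + \left(-68\right)^{2}} - 30445} = \frac{18681}{\sqrt{5476 + 4624} - 30445} = \frac{18681}{\sqrt{10100} - 30445} = \frac{18681}{10 \sqrt{101} - 30445} = \frac{18681}{-30445 + 10 \sqrt{101}}$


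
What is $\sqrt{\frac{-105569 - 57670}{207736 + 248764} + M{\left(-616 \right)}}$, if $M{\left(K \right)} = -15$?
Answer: $\frac{3 i \sqrt{3556002615}}{45650} \approx 3.9189 i$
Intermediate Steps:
$\sqrt{\frac{-105569 - 57670}{207736 + 248764} + M{\left(-616 \right)}} = \sqrt{\frac{-105569 - 57670}{207736 + 248764} - 15} = \sqrt{- \frac{163239}{456500} - 15} = \sqrt{- \frac{7010739}{456500}} = \frac{3 i \sqrt{3556002615}}{45650}$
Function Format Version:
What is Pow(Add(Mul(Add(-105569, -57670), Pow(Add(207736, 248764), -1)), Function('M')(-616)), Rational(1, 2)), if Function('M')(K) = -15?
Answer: Mul(Rational(3, 45650), I, Pow(3556002615, Rational(1, 2))) ≈ Mul(3.9189, I)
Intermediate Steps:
Pow(Add(Mul(Add(-105569, -57670), Pow(Add(207736, 248764), -1)), Function('M')(-616)), Rational(1, 2)) = Pow(Add(Mul(Add(-105569, -57670), Pow(Add(207736, 248764), -1)), -15), Rational(1, 2)) = Pow(Add(Mul(-163239, Pow(456500, -1)), -15), Rational(1, 2)) = Pow(Add(Mul(-163239, Rational(1, 456500)), -15), Rational(1, 2)) = Pow(Add(Rational(-163239, 456500), -15), Rational(1, 2)) = Pow(Rational(-7010739, 456500), Rational(1, 2)) = Mul(Rational(3, 45650), I, Pow(3556002615, Rational(1, 2)))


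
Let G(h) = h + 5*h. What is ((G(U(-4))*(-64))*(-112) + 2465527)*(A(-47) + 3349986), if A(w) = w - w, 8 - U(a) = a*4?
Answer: 11717309681934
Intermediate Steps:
U(a) = 8 - 4*a (U(a) = 8 - a*4 = 8 - 4*a)
G(h) = 6*h
A(w) = 0
((G(U(-4))*(-64))*(-112) + 2465527)*(A(-47) + 3349986) = (((6*(8 - 4*(-4)))*(-64))*(-112) + 2465527)*(0 + 3349986) = (((6*(8 + 16))*(-64))*(-112) + 2465527)*3349986 = (((6*24)*(-64))*(-112) + 2465527)*3349986 = ((144*(-64))*(-112) + 2465527)*3349986 = (-9216*(-112) + 2465527)*3349986 = (1032192 + 2465527)*3349986 = 3497719*3349986 = 11717309681934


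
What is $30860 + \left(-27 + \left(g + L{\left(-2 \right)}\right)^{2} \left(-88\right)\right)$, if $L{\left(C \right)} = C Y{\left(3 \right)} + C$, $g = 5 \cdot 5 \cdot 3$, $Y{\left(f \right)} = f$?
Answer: $-364199$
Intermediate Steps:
$g = 75$ ($g = 25 \cdot 3 = 75$)
$L{\left(C \right)} = 4 C$ ($L{\left(C \right)} = C 3 + C = 3 C + C = 4 C$)
$30860 + \left(-27 + \left(g + L{\left(-2 \right)}\right)^{2} \left(-88\right)\right) = 30860 + \left(-27 + \left(75 + 4 \left(-2\right)\right)^{2} \left(-88\right)\right) = 30860 + \left(-27 + \left(75 - 8\right)^{2} \left(-88\right)\right) = 30860 + \left(-27 + 67^{2} \left(-88\right)\right) = 30860 + \left(-27 + 4489 \left(-88\right)\right) = 30860 - 395059 = -364199$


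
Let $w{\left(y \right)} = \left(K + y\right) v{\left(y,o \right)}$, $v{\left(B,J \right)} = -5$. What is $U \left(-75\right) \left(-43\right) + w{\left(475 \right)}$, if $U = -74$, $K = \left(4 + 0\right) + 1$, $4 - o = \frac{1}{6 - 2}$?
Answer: $-241050$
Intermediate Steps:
$o = \frac{15}{4}$ ($o = 4 - \frac{1}{6 - 2} = 4 - \frac{1}{4} = \frac{15}{4} \approx 3.75$)
$K = 5$ ($K = 4 + 1 = 5$)
$w{\left(y \right)} = -25 - 5 y$ ($w{\left(y \right)} = \left(5 + y\right) \left(-5\right) = -25 - 5 y$)
$U \left(-75\right) \left(-43\right) + w{\left(475 \right)} = \left(-74\right) \left(-75\right) \left(-43\right) - 2400 = 5550 \left(-43\right) - 2400 = -238650 - 2400 = -241050$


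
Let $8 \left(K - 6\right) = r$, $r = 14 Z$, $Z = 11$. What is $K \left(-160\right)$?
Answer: $-4040$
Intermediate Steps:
$r = 154$ ($r = 14 \cdot 11 = 154$)
$K = \frac{101}{4}$ ($K = 6 + \frac{1}{8} \cdot 154 = 6 + \frac{77}{4} = \frac{101}{4} \approx 25.25$)
$K \left(-160\right) = \frac{101}{4} \left(-160\right) = -4040$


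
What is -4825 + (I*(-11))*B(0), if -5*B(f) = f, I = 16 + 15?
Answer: -4825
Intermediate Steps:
I = 31
B(f) = -f/5
-4825 + (I*(-11))*B(0) = -4825 + (31*(-11))*(-1/5*0) = -4825 - 341*0 = -4825 + 0 = -4825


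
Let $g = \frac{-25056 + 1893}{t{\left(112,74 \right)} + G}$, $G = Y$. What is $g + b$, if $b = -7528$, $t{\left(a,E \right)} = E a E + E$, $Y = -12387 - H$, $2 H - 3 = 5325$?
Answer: $- \frac{1501429681}{199445} \approx -7528.0$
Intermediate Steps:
$H = 2664$ ($H = \frac{3}{2} + \frac{1}{2} \cdot 5325 = \frac{3}{2} + \frac{5325}{2} = 2664$)
$Y = -15051$ ($Y = -12387 - 2664 = -15051$)
$t{\left(a,E \right)} = E + a E^{2}$ ($t{\left(a,E \right)} = a E^{2} + E = E + a E^{2}$)
$G = -15051$
$g = - \frac{7721}{199445}$ ($g = \frac{-25056 + 1893}{74 \left(1 + 74 \cdot 112\right) - 15051} = - \frac{23163}{74 \left(1 + 8288\right) - 15051} = - \frac{23163}{74 \cdot 8289 - 15051} = - \frac{23163}{613386 - 15051} = - \frac{23163}{598335} = \left(-23163\right) \frac{1}{598335} = - \frac{7721}{199445} \approx -0.038712$)
$g + b = - \frac{7721}{199445} - 7528 = - \frac{1501429681}{199445}$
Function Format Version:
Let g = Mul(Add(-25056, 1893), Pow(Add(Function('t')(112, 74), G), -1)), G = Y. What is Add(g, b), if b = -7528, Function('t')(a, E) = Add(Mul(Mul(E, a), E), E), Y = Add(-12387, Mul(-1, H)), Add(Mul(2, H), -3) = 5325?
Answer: Rational(-1501429681, 199445) ≈ -7528.0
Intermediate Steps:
H = 2664 (H = Add(Rational(3, 2), Mul(Rational(1, 2), 5325)) = Add(Rational(3, 2), Rational(5325, 2)) = 2664)
Y = -15051 (Y = Add(-12387, Mul(-1, 2664)) = Add(-12387, -2664) = -15051)
Function('t')(a, E) = Add(E, Mul(a, Pow(E, 2))) (Function('t')(a, E) = Add(Mul(a, Pow(E, 2)), E) = Add(E, Mul(a, Pow(E, 2))))
G = -15051
g = Rational(-7721, 199445) (g = Mul(Add(-25056, 1893), Pow(Add(Mul(74, Add(1, Mul(74, 112))), -15051), -1)) = Mul(-23163, Pow(Add(Mul(74, Add(1, 8288)), -15051), -1)) = Mul(-23163, Pow(Add(Mul(74, 8289), -15051), -1)) = Mul(-23163, Pow(Add(613386, -15051), -1)) = Mul(-23163, Pow(598335, -1)) = Mul(-23163, Rational(1, 598335)) = Rational(-7721, 199445) ≈ -0.038712)
Add(g, b) = Add(Rational(-7721, 199445), -7528) = Rational(-1501429681, 199445)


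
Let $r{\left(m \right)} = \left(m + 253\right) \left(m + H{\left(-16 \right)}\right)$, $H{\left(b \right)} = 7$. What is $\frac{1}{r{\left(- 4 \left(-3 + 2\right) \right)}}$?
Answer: $\frac{1}{2827} \approx 0.00035373$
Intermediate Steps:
$r{\left(m \right)} = \left(7 + m\right) \left(253 + m\right)$ ($r{\left(m \right)} = \left(m + 253\right) \left(m + 7\right) = \left(253 + m\right) \left(7 + m\right) = \left(7 + m\right) \left(253 + m\right)$)
$\frac{1}{r{\left(- 4 \left(-3 + 2\right) \right)}} = \frac{1}{1771 + \left(- 4 \left(-3 + 2\right)\right)^{2} + 260 \left(- 4 \left(-3 + 2\right)\right)} = \frac{1}{1771 + \left(\left(-4\right) \left(-1\right)\right)^{2} + 260 \left(\left(-4\right) \left(-1\right)\right)} = \frac{1}{1771 + 4^{2} + 260 \cdot 4} = \frac{1}{1771 + 16 + 1040} = \frac{1}{2827}$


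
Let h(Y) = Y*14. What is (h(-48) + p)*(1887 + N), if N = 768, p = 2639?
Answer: 5222385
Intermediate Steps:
h(Y) = 14*Y
(h(-48) + p)*(1887 + N) = (14*(-48) + 2639)*(1887 + 768) = (-672 + 2639)*2655 = 1967*2655 = 5222385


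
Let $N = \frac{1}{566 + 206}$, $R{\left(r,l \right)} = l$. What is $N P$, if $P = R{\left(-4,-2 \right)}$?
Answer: $- \frac{1}{386} \approx -0.0025907$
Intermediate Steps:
$P = -2$
$N = \frac{1}{772} \approx 0.0012953$
$N P = \frac{1}{772} \left(-2\right) = - \frac{1}{386}$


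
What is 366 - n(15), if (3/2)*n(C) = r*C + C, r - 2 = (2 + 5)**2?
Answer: -154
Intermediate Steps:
r = 51 (r = 2 + (2 + 5)**2 = 2 + 7**2 = 2 + 49 = 51)
n(C) = 104*C/3 (n(C) = 2*(51*C + C)/3 = 2*(52*C)/3 = 104*C/3)
366 - n(15) = 366 - 104*15/3 = 366 - 1*520 = 366 - 520 = -154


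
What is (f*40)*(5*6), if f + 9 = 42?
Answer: 39600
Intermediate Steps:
f = 33 (f = -9 + 42 = 33)
(f*40)*(5*6) = (33*40)*(5*6) = 1320*30 = 39600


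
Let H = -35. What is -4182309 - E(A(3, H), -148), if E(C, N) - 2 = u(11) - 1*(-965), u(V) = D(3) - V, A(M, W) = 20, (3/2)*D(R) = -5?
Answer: -12549785/3 ≈ -4.1833e+6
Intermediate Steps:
D(R) = -10/3 (D(R) = (⅔)*(-5) = -10/3)
u(V) = -10/3 - V
E(C, N) = 2858/3 (E(C, N) = 2 + ((-10/3 - 1*11) - 1*(-965)) = 2 + ((-10/3 - 11) + 965) = 2 + (-43/3 + 965) = 2 + 2852/3 = 2858/3)
-4182309 - E(A(3, H), -148) = -4182309 - 1*2858/3 = -4182309 - 2858/3 = -12549785/3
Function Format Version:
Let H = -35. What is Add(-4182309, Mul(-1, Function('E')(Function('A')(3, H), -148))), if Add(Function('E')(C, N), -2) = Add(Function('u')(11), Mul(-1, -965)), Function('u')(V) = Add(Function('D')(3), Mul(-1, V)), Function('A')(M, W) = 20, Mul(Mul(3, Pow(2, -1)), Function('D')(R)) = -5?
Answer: Rational(-12549785, 3) ≈ -4.1833e+6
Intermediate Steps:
Function('D')(R) = Rational(-10, 3) (Function('D')(R) = Mul(Rational(2, 3), -5) = Rational(-10, 3))
Function('u')(V) = Add(Rational(-10, 3), Mul(-1, V))
Function('E')(C, N) = Rational(2858, 3) (Function('E')(C, N) = Add(2, Add(Add(Rational(-10, 3), Mul(-1, 11)), Mul(-1, -965))) = Add(2, Add(Add(Rational(-10, 3), -11), 965)) = Add(2, Add(Rational(-43, 3), 965)) = Add(2, Rational(2852, 3)) = Rational(2858, 3))
Add(-4182309, Mul(-1, Function('E')(Function('A')(3, H), -148))) = Add(-4182309, Mul(-1, Rational(2858, 3))) = Add(-4182309, Rational(-2858, 3)) = Rational(-12549785, 3)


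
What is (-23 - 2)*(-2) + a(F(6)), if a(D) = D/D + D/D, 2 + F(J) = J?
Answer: 52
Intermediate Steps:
F(J) = -2 + J
a(D) = 2 (a(D) = 1 + 1 = 2)
(-23 - 2)*(-2) + a(F(6)) = (-23 - 2)*(-2) + 2 = -25*(-2) + 2 = 50 + 2 = 52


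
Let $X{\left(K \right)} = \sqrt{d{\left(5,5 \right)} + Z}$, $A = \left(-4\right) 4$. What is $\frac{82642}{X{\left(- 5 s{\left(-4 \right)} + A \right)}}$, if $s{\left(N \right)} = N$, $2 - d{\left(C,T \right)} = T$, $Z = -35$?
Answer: $- \frac{41321 i \sqrt{38}}{19} \approx - 13406.0 i$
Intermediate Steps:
$d{\left(C,T \right)} = 2 - T$
$A = -16$
$X{\left(K \right)} = i \sqrt{38}$ ($X{\left(K \right)} = \sqrt{\left(2 - 5\right) - 35} = \sqrt{-3 - 35} = \sqrt{-38} = i \sqrt{38}$)
$\frac{82642}{X{\left(- 5 s{\left(-4 \right)} + A \right)}} = \frac{82642}{i \sqrt{38}} = 82642 \left(- \frac{i \sqrt{38}}{38}\right) = - \frac{41321 i \sqrt{38}}{19}$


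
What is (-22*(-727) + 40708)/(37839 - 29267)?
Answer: 28351/4286 ≈ 6.6148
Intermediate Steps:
(-22*(-727) + 40708)/(37839 - 29267) = (15994 + 40708)/8572 = 56702*(1/8572) = 28351/4286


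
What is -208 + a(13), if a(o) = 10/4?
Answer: -411/2 ≈ -205.50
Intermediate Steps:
a(o) = 5/2 (a(o) = 10*(1/4) = 5/2)
-208 + a(13) = -208 + 5/2 = -411/2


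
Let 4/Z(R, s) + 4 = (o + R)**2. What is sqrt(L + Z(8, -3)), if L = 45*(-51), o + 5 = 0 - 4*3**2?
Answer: I*sqrt(2701727035)/1085 ≈ 47.906*I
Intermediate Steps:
o = -41 (o = -5 + (0 - 4*3**2) = -5 + (0 - 4*9) = -5 + (0 - 36) = -5 - 36 = -41)
Z(R, s) = 4/(-4 + (-41 + R)**2)
L = -2295
sqrt(L + Z(8, -3)) = sqrt(-2295 + 4/(-4 + (-41 + 8)**2)) = sqrt(-2295 + 4/(-4 + (-33)**2)) = sqrt(-2295 + 4/(-4 + 1089)) = sqrt(-2295 + 4/1085) = sqrt(-2490071/1085) = I*sqrt(2701727035)/1085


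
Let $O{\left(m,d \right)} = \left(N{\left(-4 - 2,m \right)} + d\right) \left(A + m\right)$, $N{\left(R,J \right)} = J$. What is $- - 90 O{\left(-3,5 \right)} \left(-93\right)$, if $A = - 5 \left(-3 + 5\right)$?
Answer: $217620$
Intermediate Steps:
$A = -10$ ($A = \left(-5\right) 2 = -10$)
$O{\left(m,d \right)} = \left(-10 + m\right) \left(d + m\right)$ ($O{\left(m,d \right)} = \left(m + d\right) \left(-10 + m\right) = \left(d + m\right) \left(-10 + m\right) = \left(-10 + m\right) \left(d + m\right)$)
$- - 90 O{\left(-3,5 \right)} \left(-93\right) = - - 90 \left(\left(-3\right)^{2} - 50 - -30 + 5 \left(-3\right)\right) \left(-93\right) = - - 90 \left(9 - 50 + 30 - 15\right) \left(-93\right) = - \left(-90\right) \left(-26\right) \left(-93\right) = - 2340 \left(-93\right) = \left(-1\right) \left(-217620\right) = 217620$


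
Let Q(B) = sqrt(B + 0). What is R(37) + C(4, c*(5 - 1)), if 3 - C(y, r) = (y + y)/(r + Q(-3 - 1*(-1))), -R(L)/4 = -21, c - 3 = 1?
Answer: 11159/129 + 4*I*sqrt(2)/129 ≈ 86.504 + 0.043852*I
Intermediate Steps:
c = 4 (c = 3 + 1 = 4)
R(L) = 84 (R(L) = -4*(-21) = 84)
Q(B) = sqrt(B)
C(y, r) = 3 - 2*y/(r + I*sqrt(2)) (C(y, r) = 3 - (y + y)/(r + sqrt(-3 - 1*(-1))) = 3 - 2*y/(r + sqrt(-3 + 1)) = 3 - 2*y/(r + sqrt(-2)) = 3 - 2*y/(r + I*sqrt(2)))
R(37) + C(4, c*(5 - 1)) = 84 + (-2*4 + 3*(4*(5 - 1)) + 3*I*sqrt(2))/(4*(5 - 1) + I*sqrt(2)) = 84 + (-8 + 3*(4*4) + 3*I*sqrt(2))/(4*4 + I*sqrt(2)) = 84 + (-8 + 3*16 + 3*I*sqrt(2))/(16 + I*sqrt(2)) = 84 + (-8 + 48 + 3*I*sqrt(2))/(16 + I*sqrt(2)) = 84 + (40 + 3*I*sqrt(2))/(16 + I*sqrt(2))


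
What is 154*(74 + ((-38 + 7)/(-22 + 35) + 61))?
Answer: 265496/13 ≈ 20423.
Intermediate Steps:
154*(74 + ((-38 + 7)/(-22 + 35) + 61)) = 154*(74 + (-31/13 + 61)) = 154*(74 + 762/13) = 154*(1724/13) = 265496/13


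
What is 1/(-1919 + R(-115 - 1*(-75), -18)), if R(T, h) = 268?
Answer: -1/1651 ≈ -0.00060569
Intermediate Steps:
1/(-1919 + R(-115 - 1*(-75), -18)) = 1/(-1919 + 268) = 1/(-1651) = -1/1651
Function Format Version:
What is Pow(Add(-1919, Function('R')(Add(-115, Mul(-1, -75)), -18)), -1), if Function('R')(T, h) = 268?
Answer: Rational(-1, 1651) ≈ -0.00060569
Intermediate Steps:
Pow(Add(-1919, Function('R')(Add(-115, Mul(-1, -75)), -18)), -1) = Pow(Add(-1919, 268), -1) = Pow(-1651, -1) = Rational(-1, 1651)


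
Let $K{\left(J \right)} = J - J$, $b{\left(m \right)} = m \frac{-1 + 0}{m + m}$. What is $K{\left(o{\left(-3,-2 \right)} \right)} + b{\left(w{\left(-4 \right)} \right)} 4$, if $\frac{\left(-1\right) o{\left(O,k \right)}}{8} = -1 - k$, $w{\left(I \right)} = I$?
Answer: $-2$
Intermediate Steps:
$o{\left(O,k \right)} = 8 + 8 k$ ($o{\left(O,k \right)} = - 8 \left(-1 - k\right) = 8 + 8 k$)
$b{\left(m \right)} = - \frac{1}{2}$ ($b{\left(m \right)} = m \left(- \frac{1}{2 m}\right) = - \frac{1}{2}$)
$K{\left(J \right)} = 0$
$K{\left(o{\left(-3,-2 \right)} \right)} + b{\left(w{\left(-4 \right)} \right)} 4 = 0 - 2 = -2$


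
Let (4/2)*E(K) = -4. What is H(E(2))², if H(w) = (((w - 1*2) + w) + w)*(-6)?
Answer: 2304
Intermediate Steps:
E(K) = -2 (E(K) = (½)*(-4) = -2)
H(w) = 12 - 18*w (H(w) = (((w - 2) + w) + w)*(-6) = (((-2 + w) + w) + w)*(-6) = ((-2 + 2*w) + w)*(-6) = (-2 + 3*w)*(-6) = 12 - 18*w)
H(E(2))² = (12 - 18*(-2))² = (12 + 36)² = 48² = 2304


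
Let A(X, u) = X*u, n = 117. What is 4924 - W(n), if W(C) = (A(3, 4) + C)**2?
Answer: -11717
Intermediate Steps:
W(C) = (12 + C)**2 (W(C) = (3*4 + C)**2 = (12 + C)**2)
4924 - W(n) = 4924 - (12 + 117)**2 = 4924 - 1*129**2 = 4924 - 1*16641 = 4924 - 16641 = -11717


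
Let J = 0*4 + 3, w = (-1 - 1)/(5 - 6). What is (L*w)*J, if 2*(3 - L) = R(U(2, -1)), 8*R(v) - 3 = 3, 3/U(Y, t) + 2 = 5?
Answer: 63/4 ≈ 15.750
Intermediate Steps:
U(Y, t) = 1 (U(Y, t) = 3/(-2 + 5) = 3/3 = 3*(⅓) = 1)
R(v) = ¾ (R(v) = 3/8 + (⅛)*3 = 3/8 + 3/8 = ¾)
L = 21/8 (L = 3 - ½*¾ = 3 - 3/8 = 21/8 ≈ 2.6250)
w = 2 (w = -2/(-1) = -2*(-1) = 2)
J = 3 (J = 0 + 3 = 3)
(L*w)*J = ((21/8)*2)*3 = (21/4)*3 = 63/4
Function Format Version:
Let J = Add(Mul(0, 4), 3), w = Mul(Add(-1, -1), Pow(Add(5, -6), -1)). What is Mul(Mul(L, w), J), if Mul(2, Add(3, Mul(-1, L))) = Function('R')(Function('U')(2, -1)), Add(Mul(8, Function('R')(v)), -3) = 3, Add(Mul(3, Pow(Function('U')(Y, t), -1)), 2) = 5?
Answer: Rational(63, 4) ≈ 15.750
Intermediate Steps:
Function('U')(Y, t) = 1 (Function('U')(Y, t) = Mul(3, Pow(Add(-2, 5), -1)) = Mul(3, Pow(3, -1)) = Mul(3, Rational(1, 3)) = 1)
Function('R')(v) = Rational(3, 4) (Function('R')(v) = Add(Rational(3, 8), Mul(Rational(1, 8), 3)) = Add(Rational(3, 8), Rational(3, 8)) = Rational(3, 4))
L = Rational(21, 8) (L = Add(3, Mul(Rational(-1, 2), Rational(3, 4))) = Add(3, Rational(-3, 8)) = Rational(21, 8) ≈ 2.6250)
w = 2 (w = Mul(-2, Pow(-1, -1)) = Mul(-2, -1) = 2)
J = 3 (J = Add(0, 3) = 3)
Mul(Mul(L, w), J) = Mul(Mul(Rational(21, 8), 2), 3) = Mul(Rational(21, 4), 3) = Rational(63, 4)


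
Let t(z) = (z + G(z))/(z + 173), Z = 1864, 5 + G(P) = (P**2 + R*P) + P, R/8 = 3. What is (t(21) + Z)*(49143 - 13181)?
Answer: 6519874638/97 ≈ 6.7215e+7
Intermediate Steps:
R = 24 (R = 8*3 = 24)
G(P) = -5 + P**2 + 25*P (G(P) = -5 + ((P**2 + 24*P) + P) = -5 + (P**2 + 25*P) = -5 + P**2 + 25*P)
t(z) = (-5 + z**2 + 26*z)/(173 + z) (t(z) = (z + (-5 + z**2 + 25*z))/(z + 173) = (-5 + z**2 + 26*z)/(173 + z))
(t(21) + Z)*(49143 - 13181) = ((-5 + 21**2 + 26*21)/(173 + 21) + 1864)*(49143 - 13181) = ((-5 + 441 + 546)/194 + 1864)*35962 = ((1/194)*982 + 1864)*35962 = (491/97 + 1864)*35962 = (181299/97)*35962 = 6519874638/97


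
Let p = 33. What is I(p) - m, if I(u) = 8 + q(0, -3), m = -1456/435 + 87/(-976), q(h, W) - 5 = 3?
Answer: 8251861/424560 ≈ 19.436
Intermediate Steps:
q(h, W) = 8 (q(h, W) = 5 + 3 = 8)
m = -1458901/424560 (m = -1456*1/435 + 87*(-1/976) = -1456/435 - 87/976 = -1458901/424560 ≈ -3.4363)
I(u) = 16 (I(u) = 8 + 8 = 16)
I(p) - m = 16 - 1*(-1458901/424560) = 16 + 1458901/424560 = 8251861/424560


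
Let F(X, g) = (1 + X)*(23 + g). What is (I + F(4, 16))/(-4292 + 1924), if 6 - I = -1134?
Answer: -1335/2368 ≈ -0.56377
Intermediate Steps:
I = 1140 (I = 6 - 1*(-1134) = 6 + 1134 = 1140)
(I + F(4, 16))/(-4292 + 1924) = (1140 + (23 + 16 + 23*4 + 4*16))/(-4292 + 1924) = (1140 + (23 + 16 + 92 + 64))/(-2368) = (1140 + 195)*(-1/2368) = 1335*(-1/2368) = -1335/2368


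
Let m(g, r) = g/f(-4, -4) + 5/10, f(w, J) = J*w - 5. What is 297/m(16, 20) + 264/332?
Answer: 545160/3569 ≈ 152.75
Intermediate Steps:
f(w, J) = -5 + J*w
m(g, r) = 1/2 + g/11 (m(g, r) = g/(-5 - 4*(-4)) + 5/10 = g/(-5 + 16) + 5*(1/10) = g/11 + 1/2 = 1/2 + g/11)
297/m(16, 20) + 264/332 = 297/(1/2 + (1/11)*16) + 264/332 = 297/(1/2 + 16/11) + 264*(1/332) = 297/(43/22) + 66/83 = 297*(22/43) + 66/83 = 6534/43 + 66/83 = 545160/3569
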